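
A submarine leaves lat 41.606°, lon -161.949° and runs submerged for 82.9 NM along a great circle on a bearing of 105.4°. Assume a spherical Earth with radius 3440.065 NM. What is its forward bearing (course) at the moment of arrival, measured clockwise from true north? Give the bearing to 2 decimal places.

final bearing 106.57°

Angular distance δ = d/R = 82.9 / 3440.065 = 0.024098 rad.
Converting: φ₁ = 0.726162 rad, θ = 1.839577 rad.
Destination latitude: φ₂ = arcsin( sin φ₁ cos δ + cos φ₁ sin δ cos θ ) = arcsin(0.659027) = 41.226°.
Then Δλ = atan2(0.017370, 0.562113) = 0.030892 rad, from sin θ sin δ cos φ₁ over cos δ − sin φ₁ sin φ₂.
Hence λ₂ = -161.949° + 1.770° = -160.179°.
The forward bearing on arrival equals the back-azimuth from the destination plus 180°.
Back-azimuth from P₂ (41.23°, -160.18°) to P₁ (41.61°, -161.95°), with Δλ' = λ₁ − λ₂ = -1.77°: atan2( sin Δλ' cos φ₁ , cos φ₂ sin φ₁ − sin φ₂ cos φ₁ cos Δλ' ) = 286.57°.
Final bearing = (286.57° + 180°) mod 360° = 106.57°.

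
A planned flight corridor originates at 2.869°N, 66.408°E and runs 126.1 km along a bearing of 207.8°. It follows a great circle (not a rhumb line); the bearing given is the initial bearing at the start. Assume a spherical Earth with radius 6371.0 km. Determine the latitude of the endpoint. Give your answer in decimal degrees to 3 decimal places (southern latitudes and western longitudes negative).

latitude 1.866°

The arc subtends δ = 126.1/6371 = 0.019793 rad at the centre.
With φ₁ = 2.869° = 0.050073 rad and θ = 207.8° = 3.626794 rad:
Applying the spherical law of cosines for sides, sin φ₂ = sin φ₁ cos δ + cos φ₁ sin δ cos θ = 0.032558, so φ₂ = 1.866°.
Δλ = atan2( sin θ sin δ cos φ₁ , cos δ − sin φ₁ sin φ₂ ) = atan2(-0.009219, 0.998175) = -0.009236 rad = -0.529°.
λ₂ = λ₁ + Δλ = 65.879°.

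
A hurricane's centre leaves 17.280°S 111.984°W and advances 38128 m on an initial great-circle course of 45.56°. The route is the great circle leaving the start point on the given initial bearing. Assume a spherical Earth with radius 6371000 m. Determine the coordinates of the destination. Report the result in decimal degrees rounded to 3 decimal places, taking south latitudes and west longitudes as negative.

latitude -17.040°, longitude -111.728°

Angular distance δ = d/R = 38128 / 6371000 = 0.005985 rad.
With φ₁ = -17.280° = -0.301593 rad and θ = 45.56° = 0.795172 rad:
Destination latitude: φ₂ = arcsin( sin φ₁ cos δ + cos φ₁ sin δ cos θ ) = arcsin(-0.293035) = -17.040°.
For the longitude increment, Δλ = atan2( sin θ sin δ cos φ₁, cos δ − sin φ₁ sin φ₂ ) = atan2(0.004080, 0.912938) = 0.256°.
Hence λ₂ = -111.984° + 0.256° = -111.728°.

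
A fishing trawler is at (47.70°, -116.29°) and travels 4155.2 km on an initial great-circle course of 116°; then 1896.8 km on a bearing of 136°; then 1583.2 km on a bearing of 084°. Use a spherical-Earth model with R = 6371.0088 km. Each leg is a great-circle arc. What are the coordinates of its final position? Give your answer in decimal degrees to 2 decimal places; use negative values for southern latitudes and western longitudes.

latitude 12.55°, longitude -53.07°

Apply the spherical direct solution leg by leg, carrying full precision between legs.
Leg 1: from (47.70°, -116.29°), δ = 4155.2/6371.0088 = 0.652204 rad, θ = 116° → φ = 24.13°, λ = -79.58°.
Leg 2: from (24.13°, -79.58°), δ = 1896.8/6371.0088 = 0.297724 rad, θ = 136° → φ = 11.43°, λ = -67.58°.
Leg 3: from (11.43°, -67.58°), δ = 1583.2/6371.0088 = 0.248501 rad, θ = 84° → φ = 12.55°, λ = -53.07°.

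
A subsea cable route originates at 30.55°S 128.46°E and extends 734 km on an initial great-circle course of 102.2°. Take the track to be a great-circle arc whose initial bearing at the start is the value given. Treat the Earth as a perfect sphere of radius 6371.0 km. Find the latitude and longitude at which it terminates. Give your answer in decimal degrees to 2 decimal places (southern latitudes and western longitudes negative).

latitude -31.72°, longitude 136.05°

δ = 734/6371 = 0.115210 rad (6.6010°).
Start latitude φ₁ = -0.533198 rad; initial bearing θ = 1.783726 rad.
Applying the spherical law of cosines for sides, sin φ₂ = sin φ₁ cos δ + cos φ₁ sin δ cos θ = -0.525841, so φ₂ = -31.72°.
Then Δλ = atan2(0.096762, 0.726091) = 0.132483 rad, from sin θ sin δ cos φ₁ over cos δ − sin φ₁ sin φ₂.
λ₂ = λ₁ + Δλ = 136.05°.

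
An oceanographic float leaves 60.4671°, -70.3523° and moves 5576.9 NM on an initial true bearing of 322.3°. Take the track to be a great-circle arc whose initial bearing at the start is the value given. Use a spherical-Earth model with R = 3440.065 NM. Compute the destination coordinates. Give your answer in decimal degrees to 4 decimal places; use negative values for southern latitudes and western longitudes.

Central angle δ = d/R = 1.621161 rad.
Start latitude φ₁ = 1.055350 rad; initial bearing θ = 5.625196 rad.
Destination latitude: φ₂ = arcsin( sin φ₁ cos δ + cos φ₁ sin δ cos θ ) = arcsin(0.345715) = 20.2255°.
For the longitude increment, Δλ = atan2( sin θ sin δ cos φ₁, cos δ − sin φ₁ sin φ₂ ) = atan2(-0.301054, -0.351141) = -139.3916°.
λ₂ = -70.3523° + -139.3916° = -209.7439°, normalized to (−180°, 180°] → 150.2561°.

latitude 20.2255°, longitude 150.2561°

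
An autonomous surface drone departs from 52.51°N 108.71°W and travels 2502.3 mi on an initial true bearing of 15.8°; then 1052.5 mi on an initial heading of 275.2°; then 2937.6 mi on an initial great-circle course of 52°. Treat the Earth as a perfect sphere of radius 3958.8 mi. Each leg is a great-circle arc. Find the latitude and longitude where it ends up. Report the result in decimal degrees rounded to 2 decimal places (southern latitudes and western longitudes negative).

latitude 55.80°, longitude 13.56°

Apply the spherical direct solution leg by leg, carrying full precision between legs.
Leg 1: from (52.51°, -108.71°), δ = 2502.3/3958.8 = 0.632085 rad, θ = 15.8° → φ = 80.46°, λ = -32.66°.
Leg 2: from (80.46°, -32.66°), δ = 1052.5/3958.8 = 0.265863 rad, θ = 275.2° → φ = 72.84°, λ = -95.12°.
Leg 3: from (72.84°, -95.12°), δ = 2937.6/3958.8 = 0.742043 rad, θ = 52° → φ = 55.80°, λ = 13.56°.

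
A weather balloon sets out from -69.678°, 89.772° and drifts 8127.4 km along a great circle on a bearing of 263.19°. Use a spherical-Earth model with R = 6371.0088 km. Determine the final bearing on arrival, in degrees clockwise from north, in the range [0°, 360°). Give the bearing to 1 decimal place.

final bearing 338.7°

δ = 8127.4/6371.0088 = 1.275685 rad (73.0914°).
Converting: φ₁ = -1.216111 rad, θ = 4.593532 rad.
Applying the spherical law of cosines for sides, sin φ₂ = sin φ₁ cos δ + cos φ₁ sin δ cos θ = -0.312144, so φ₂ = -18.188°.
Δλ = atan2( sin θ sin δ cos φ₁ , cos δ − sin φ₁ sin φ₂ ) = atan2(-0.329938, -0.001868) = -1.576459 rad = -90.324°.
Hence λ₂ = 89.772° + -90.324° = -0.552°.
The forward bearing on arrival equals the back-azimuth from the destination plus 180°.
Back-azimuth from P₂ (-18.2°, -0.6°) to P₁ (-69.7°, 89.8°), with Δλ' = λ₁ − λ₂ = 90.3°: atan2( sin Δλ' cos φ₁ , cos φ₂ sin φ₁ − sin φ₂ cos φ₁ cos Δλ' ) = 158.7°.
Final bearing = (158.7° + 180°) mod 360° = 338.7°.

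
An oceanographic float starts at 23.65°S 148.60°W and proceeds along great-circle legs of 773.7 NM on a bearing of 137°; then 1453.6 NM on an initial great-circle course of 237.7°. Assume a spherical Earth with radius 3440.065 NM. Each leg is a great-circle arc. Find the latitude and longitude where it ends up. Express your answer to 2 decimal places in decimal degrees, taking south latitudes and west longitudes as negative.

Apply the spherical direct solution leg by leg, carrying full precision between legs.
Leg 1: from (-23.65°, -148.60°), δ = 773.7/3440.065 = 0.224909 rad, θ = 137° → φ = -32.71°, λ = -138.19°.
Leg 2: from (-32.71°, -138.19°), δ = 1453.6/3440.065 = 0.422550 rad, θ = 237.7° → φ = -42.63°, λ = -166.29°.

latitude -42.63°, longitude -166.29°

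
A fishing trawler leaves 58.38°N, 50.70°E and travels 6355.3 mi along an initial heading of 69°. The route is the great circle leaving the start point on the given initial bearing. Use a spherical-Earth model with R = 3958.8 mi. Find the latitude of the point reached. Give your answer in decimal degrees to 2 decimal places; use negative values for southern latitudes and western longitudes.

The arc subtends δ = 6355.3/3958.8 = 1.605360 rad at the centre.
With φ₁ = 58.38° = 1.018923 rad and θ = 69° = 1.204277 rad:
sin φ₂ = sin φ₁ cos δ + cos φ₁ sin δ cos θ = (0.851544)(-0.034557) + (0.524283)(0.999403)(0.358368) = 0.158347
φ₂ = asin(0.158347) = 0.159017 rad = 9.11°.
For the longitude increment, Δλ = atan2( sin θ sin δ cos φ₁, cos δ − sin φ₁ sin φ₂ ) = atan2(0.489168, -0.169397) = 109.10°.
λ₂ = 50.70° + 109.10° = 159.80°.

latitude 9.11°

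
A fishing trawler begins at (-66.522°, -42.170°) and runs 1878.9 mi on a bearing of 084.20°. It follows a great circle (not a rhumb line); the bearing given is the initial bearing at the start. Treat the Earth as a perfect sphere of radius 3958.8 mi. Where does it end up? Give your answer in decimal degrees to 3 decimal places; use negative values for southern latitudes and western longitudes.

latitude -52.886°, longitude 6.723°

Angular distance δ = d/R = 1878.9 / 3958.8 = 0.474614 rad.
Converting: φ₁ = -1.161028 rad, θ = 1.469567 rad.
Destination latitude: φ₂ = arcsin( sin φ₁ cos δ + cos φ₁ sin δ cos θ ) = arcsin(-0.797434) = -52.886°.
For the longitude increment, Δλ = atan2( sin θ sin δ cos φ₁, cos δ − sin φ₁ sin φ₂ ) = atan2(0.181133, 0.158052) = 48.893°.
λ₂ = -42.170° + 48.893° = 6.723°.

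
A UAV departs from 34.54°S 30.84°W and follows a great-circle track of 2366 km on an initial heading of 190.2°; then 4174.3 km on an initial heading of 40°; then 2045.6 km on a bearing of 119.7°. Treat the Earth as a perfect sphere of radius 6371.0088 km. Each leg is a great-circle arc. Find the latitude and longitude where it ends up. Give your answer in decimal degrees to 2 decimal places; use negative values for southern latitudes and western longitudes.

Apply the spherical direct solution leg by leg, carrying full precision between legs.
Leg 1: from (-34.54°, -30.84°), δ = 2366/6371.0088 = 0.371370 rad, θ = 190.2° → φ = -55.34°, λ = -37.33°.
Leg 2: from (-55.34°, -37.33°), δ = 4174.3/6371.0088 = 0.655202 rad, θ = 40° → φ = -22.75°, λ = -12.20°.
Leg 3: from (-22.75°, -12.20°), δ = 2045.6/6371.0088 = 0.321079 rad, θ = 119.7° → φ = -30.74°, λ = 6.40°.

latitude -30.74°, longitude 6.40°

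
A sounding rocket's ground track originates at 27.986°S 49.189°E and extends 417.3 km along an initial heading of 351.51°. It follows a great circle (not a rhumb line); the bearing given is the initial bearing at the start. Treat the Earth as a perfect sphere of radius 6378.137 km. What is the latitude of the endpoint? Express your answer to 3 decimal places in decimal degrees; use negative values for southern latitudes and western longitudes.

latitude -24.277°

δ = 417.3/6378.137 = 0.065427 rad (3.7487°).
Start latitude φ₁ = -0.488448 rad; initial bearing θ = 6.135007 rad.
Applying the spherical law of cosines for sides, sin φ₂ = sin φ₁ cos δ + cos φ₁ sin δ cos θ = -0.411150, so φ₂ = -24.277°.
Then Δλ = atan2(-0.008524, 0.804926) = -0.010589 rad, from sin θ sin δ cos φ₁ over cos δ − sin φ₁ sin φ₂.
λ₂ = 49.189° + -0.607° = 48.582°.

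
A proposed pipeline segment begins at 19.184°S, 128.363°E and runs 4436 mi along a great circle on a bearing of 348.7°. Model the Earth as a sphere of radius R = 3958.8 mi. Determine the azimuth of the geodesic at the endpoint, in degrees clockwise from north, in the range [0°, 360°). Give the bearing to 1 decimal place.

The arc subtends δ = 4436/3958.8 = 1.120542 rad at the centre.
With φ₁ = -19.184° = -0.334824 rad and θ = 348.7° = 6.085963 rad:
sin φ₂ = sin φ₁ cos δ + cos φ₁ sin δ cos θ = (-0.328603)(0.435195) + (0.944468)(0.900336)(0.980615) = 0.690849
φ₂ = asin(0.690849) = 0.762662 rad = 43.697°.
For the longitude increment, Δλ = atan2( sin θ sin δ cos φ₁, cos δ − sin φ₁ sin φ₂ ) = atan2(-0.166621, 0.662210) = -14.123°.
λ₂ = λ₁ + Δλ = 114.240°.
The forward bearing on arrival equals the back-azimuth from the destination plus 180°.
Back-azimuth from P₂ (43.7°, 114.2°) to P₁ (-19.2°, 128.4°), with Δλ' = λ₁ − λ₂ = 14.1°: atan2( sin Δλ' cos φ₁ , cos φ₂ sin φ₁ − sin φ₂ cos φ₁ cos Δλ' ) = 165.2°.
Final bearing = (165.2° + 180°) mod 360° = 345.2°.

final bearing 345.2°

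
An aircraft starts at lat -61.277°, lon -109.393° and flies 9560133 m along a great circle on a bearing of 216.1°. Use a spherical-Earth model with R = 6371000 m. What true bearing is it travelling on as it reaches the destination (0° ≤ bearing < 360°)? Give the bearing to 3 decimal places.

Central angle δ = d/R = 1.500570 rad.
Start latitude φ₁ = -1.069485 rad; initial bearing θ = 3.771657 rad.
Destination latitude: φ₂ = arcsin( sin φ₁ cos δ + cos φ₁ sin δ cos θ ) = arcsin(-0.448877) = -26.672°.
For the longitude increment, Δλ = atan2( sin θ sin δ cos φ₁, cos δ − sin φ₁ sin φ₂ ) = atan2(-0.282455, -0.323476) = -138.873°.
λ₂ = -109.393° + -138.873° = -248.266°, normalized to (−180°, 180°] → 111.734°.
The forward bearing on arrival equals the back-azimuth from the destination plus 180°.
Back-azimuth from P₂ (-26.672°, 111.734°) to P₁ (-61.277°, -109.393°), with Δλ' = λ₁ − λ₂ = -221.127°: atan2( sin Δλ' cos φ₁ , cos φ₂ sin φ₁ − sin φ₂ cos φ₁ cos Δλ' ) = 161.526°.
Final bearing = (161.526° + 180°) mod 360° = 341.526°.

final bearing 341.526°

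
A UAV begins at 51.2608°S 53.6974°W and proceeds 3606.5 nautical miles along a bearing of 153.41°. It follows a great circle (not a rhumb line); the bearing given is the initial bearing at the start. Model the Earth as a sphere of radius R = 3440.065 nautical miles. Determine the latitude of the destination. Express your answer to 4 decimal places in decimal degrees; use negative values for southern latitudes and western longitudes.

δ = 3606.5/3440.065 = 1.048381 rad (60.0678°).
With φ₁ = -51.2608° = -0.894670 rad and θ = 153.41° = 2.677510 rad:
Applying the spherical law of cosines for sides, sin φ₂ = sin φ₁ cos δ + cos φ₁ sin δ cos θ = -0.874151, so φ₂ = -60.9446°.
Then Δλ = atan2(0.242739, -0.182865) = 2.216433 rad, from sin θ sin δ cos φ₁ over cos δ − sin φ₁ sin φ₂.
Hence λ₂ = -53.6974° + 126.9923° = 73.2949°.

latitude -60.9446°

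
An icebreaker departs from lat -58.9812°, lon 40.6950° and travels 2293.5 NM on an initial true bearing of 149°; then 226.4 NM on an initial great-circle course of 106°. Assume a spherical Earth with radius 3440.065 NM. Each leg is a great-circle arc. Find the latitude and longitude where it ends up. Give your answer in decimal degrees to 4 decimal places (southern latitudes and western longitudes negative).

latitude -71.8848°, longitude 151.2247°

Apply the spherical direct solution leg by leg, carrying full precision between legs.
Leg 1: from (-58.9812°, 40.6950°), δ = 2293.5/3440.065 = 0.666703 rad, θ = 149° → φ = -71.1985°, λ = 139.4936°.
Leg 2: from (-71.1985°, 139.4936°), δ = 226.4/3440.065 = 0.065813 rad, θ = 106° → φ = -71.8848°, λ = 151.2247°.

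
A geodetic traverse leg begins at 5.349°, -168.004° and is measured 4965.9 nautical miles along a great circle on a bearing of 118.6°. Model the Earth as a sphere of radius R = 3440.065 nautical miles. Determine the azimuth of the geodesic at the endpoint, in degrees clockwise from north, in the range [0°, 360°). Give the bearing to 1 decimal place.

final bearing 99.9°

δ = 4965.9/3440.065 = 1.443548 rad (82.7092°).
With φ₁ = 5.349° = 0.093358 rad and θ = 118.6° = 2.069960 rad:
sin φ₂ = sin φ₁ cos δ + cos φ₁ sin δ cos θ = (0.093222)(0.126905) + (0.995645)(0.991915)(-0.478692) = -0.460924
φ₂ = asin(-0.460924) = -0.479036 rad = -27.447°.
Δλ = atan2( sin θ sin δ cos φ₁ , cos δ − sin φ₁ sin φ₂ ) = atan2(0.867092, 0.169873) = 1.377335 rad = 78.915°.
λ₂ = -168.004° + 78.915° = -89.089°.
The forward bearing on arrival equals the back-azimuth from the destination plus 180°.
Back-azimuth from P₂ (-27.4°, -89.1°) to P₁ (5.3°, -168.0°), with Δλ' = λ₁ − λ₂ = -78.9°: atan2( sin Δλ' cos φ₁ , cos φ₂ sin φ₁ − sin φ₂ cos φ₁ cos Δλ' ) = 279.9°.
Final bearing = (279.9° + 180°) mod 360° = 99.9°.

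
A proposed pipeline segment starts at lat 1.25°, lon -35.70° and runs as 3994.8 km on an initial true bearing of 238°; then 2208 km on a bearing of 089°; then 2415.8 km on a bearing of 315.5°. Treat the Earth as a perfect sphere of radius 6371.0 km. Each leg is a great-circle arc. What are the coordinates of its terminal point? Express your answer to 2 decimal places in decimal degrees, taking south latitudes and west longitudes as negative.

latitude 0.19°, longitude -61.45°

Apply the spherical direct solution leg by leg, carrying full precision between legs.
Leg 1: from (1.25°, -35.70°), δ = 3994.8/6371 = 0.627029 rad, θ = 238° → φ = -17.05°, λ = -67.06°.
Leg 2: from (-17.05°, -67.06°), δ = 2208/6371 = 0.346570 rad, θ = 89° → φ = -15.67°, λ = -46.41°.
Leg 3: from (-15.67°, -46.41°), δ = 2415.8/6371 = 0.379187 rad, θ = 315.5° → φ = 0.19°, λ = -61.45°.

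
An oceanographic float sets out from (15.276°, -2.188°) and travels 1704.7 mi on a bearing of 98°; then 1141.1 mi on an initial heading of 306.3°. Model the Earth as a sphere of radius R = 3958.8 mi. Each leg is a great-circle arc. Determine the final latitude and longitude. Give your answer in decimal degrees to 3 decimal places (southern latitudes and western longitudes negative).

latitude 19.953°, longitude 8.571°

Apply the spherical direct solution leg by leg, carrying full precision between legs.
Leg 1: from (15.276°, -2.188°), δ = 1704.7/3958.8 = 0.430610 rad, θ = 98° → φ = 10.566°, λ = 22.678°.
Leg 2: from (10.566°, 22.678°), δ = 1141.1/3958.8 = 0.288244 rad, θ = 306.3° → φ = 19.953°, λ = 8.571°.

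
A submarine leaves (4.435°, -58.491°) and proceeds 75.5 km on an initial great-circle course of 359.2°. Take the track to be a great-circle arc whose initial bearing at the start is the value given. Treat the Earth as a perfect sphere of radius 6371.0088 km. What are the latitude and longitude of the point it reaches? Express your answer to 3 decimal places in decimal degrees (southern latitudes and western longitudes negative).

The arc subtends δ = 75.5/6371.0088 = 0.011851 rad at the centre.
With φ₁ = 4.435° = 0.077405 rad and θ = 359.2° = 6.269223 rad:
sin φ₂ = sin φ₁ cos δ + cos φ₁ sin δ cos θ = (0.077328)(0.999930) + (0.997006)(0.011850)(0.999903) = 0.089136
φ₂ = asin(0.089136) = 0.089255 rad = 5.114°.
Δλ = atan2( sin θ sin δ cos φ₁ , cos δ − sin φ₁ sin φ₂ ) = atan2(-0.000165, 0.993037) = -0.000166 rad = -0.010°.
Hence λ₂ = -58.491° + -0.010° = -58.501°.

latitude 5.114°, longitude -58.501°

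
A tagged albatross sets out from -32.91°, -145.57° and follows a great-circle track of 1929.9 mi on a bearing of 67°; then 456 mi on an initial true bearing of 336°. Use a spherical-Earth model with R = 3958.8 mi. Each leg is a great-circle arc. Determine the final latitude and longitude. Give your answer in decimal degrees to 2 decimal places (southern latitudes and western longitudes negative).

latitude -13.00°, longitude -121.18°

Apply the spherical direct solution leg by leg, carrying full precision between legs.
Leg 1: from (-32.91°, -145.57°), δ = 1929.9/3958.8 = 0.487496 rad, θ = 67° → φ = -19.05°, λ = -118.43°.
Leg 2: from (-19.05°, -118.43°), δ = 456/3958.8 = 0.115186 rad, θ = 336° → φ = -13.00°, λ = -121.18°.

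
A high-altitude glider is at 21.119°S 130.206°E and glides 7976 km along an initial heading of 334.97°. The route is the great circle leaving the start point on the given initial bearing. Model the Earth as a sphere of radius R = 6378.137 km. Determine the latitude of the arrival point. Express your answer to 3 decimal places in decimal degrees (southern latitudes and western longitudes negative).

The arc subtends δ = 7976/6378.137 = 1.250522 rad at the centre.
With φ₁ = -21.119° = -0.368596 rad and θ = 334.97° = 5.846329 rad:
sin φ₂ = sin φ₁ cos δ + cos φ₁ sin δ cos θ = (-0.360306)(0.314827) + (0.932834)(0.949149)(0.906086) = 0.688813
φ₂ = asin(0.688813) = 0.759851 rad = 43.536°.
Δλ = atan2( sin θ sin δ cos φ₁ , cos δ − sin φ₁ sin φ₂ ) = atan2(-0.374606, 0.563011) = -0.587099 rad = -33.638°.
Hence λ₂ = 130.206° + -33.638° = 96.568°.

latitude 43.536°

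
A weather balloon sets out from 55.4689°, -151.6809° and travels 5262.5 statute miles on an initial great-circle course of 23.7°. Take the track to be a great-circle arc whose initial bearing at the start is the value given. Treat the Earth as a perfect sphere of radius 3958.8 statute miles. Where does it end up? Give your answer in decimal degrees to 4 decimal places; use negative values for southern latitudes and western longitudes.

Central angle δ = d/R = 1.329317 rad.
With φ₁ = 55.4689° = 0.968115 rad and θ = 23.7° = 0.413643 rad:
sin φ₂ = sin φ₁ cos δ + cos φ₁ sin δ cos θ = (0.823819)(0.239139) + (0.566853)(0.970985)(0.915663) = 0.700994
φ₂ = asin(0.700994) = 0.776790 rad = 44.5068°.
For the longitude increment, Δλ = atan2( sin θ sin δ cos φ₁, cos δ − sin φ₁ sin φ₂ ) = atan2(0.221235, -0.338353) = 146.8210°.
Hence λ₂ = -151.6809° + 146.8210° = -4.8599°.

latitude 44.5068°, longitude -4.8599°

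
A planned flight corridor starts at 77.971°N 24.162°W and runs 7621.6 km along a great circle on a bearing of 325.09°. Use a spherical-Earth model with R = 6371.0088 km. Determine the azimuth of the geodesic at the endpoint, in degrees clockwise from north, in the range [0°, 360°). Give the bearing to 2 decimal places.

The arc subtends δ = 7621.6/6371.0088 = 1.196294 rad at the centre.
Converting: φ₁ = 1.360851 rad, θ = 5.673891 rad.
Destination latitude: φ₂ = arcsin( sin φ₁ cos δ + cos φ₁ sin δ cos θ ) = arcsin(0.516836) = 31.120°.
Δλ = atan2( sin θ sin δ cos φ₁ , cos δ − sin φ₁ sin φ₂ ) = atan2(-0.111002, -0.139678) = -2.470091 rad = -141.526°.
Hence λ₂ = -24.162° + -141.526° = -165.688°.
The forward bearing on arrival equals the back-azimuth from the destination plus 180°.
Back-azimuth from P₂ (31.12°, -165.69°) to P₁ (77.97°, -24.16°), with Δλ' = λ₁ − λ₂ = 141.53°: atan2( sin Δλ' cos φ₁ , cos φ₂ sin φ₁ − sin φ₂ cos φ₁ cos Δλ' ) = 8.01°.
Final bearing = (8.01° + 180°) mod 360° = 188.01°.

final bearing 188.01°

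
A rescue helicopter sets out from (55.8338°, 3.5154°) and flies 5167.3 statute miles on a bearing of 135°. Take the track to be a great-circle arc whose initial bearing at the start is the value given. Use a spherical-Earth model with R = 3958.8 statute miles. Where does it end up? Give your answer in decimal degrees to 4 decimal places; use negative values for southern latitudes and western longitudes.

latitude -9.5590°, longitude 47.2987°

δ = 5167.3/3958.8 = 1.305269 rad (74.7864°).
Start latitude φ₁ = 0.974484 rad; initial bearing θ = 2.356194 rad.
Destination latitude: φ₂ = arcsin( sin φ₁ cos δ + cos φ₁ sin δ cos θ ) = arcsin(-0.166063) = -9.5590°.
Then Δλ = atan2(0.383191, 0.399821) = 0.764163 rad, from sin θ sin δ cos φ₁ over cos δ − sin φ₁ sin φ₂.
λ₂ = 3.5154° + 43.7833° = 47.2987°.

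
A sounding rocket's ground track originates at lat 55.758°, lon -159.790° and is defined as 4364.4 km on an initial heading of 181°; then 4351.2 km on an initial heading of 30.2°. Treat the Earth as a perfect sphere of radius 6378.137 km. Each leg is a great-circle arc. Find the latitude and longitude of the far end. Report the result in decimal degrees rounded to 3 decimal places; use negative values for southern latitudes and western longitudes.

latitude 48.031°, longitude -132.138°

Apply the spherical direct solution leg by leg, carrying full precision between legs.
Leg 1: from (55.758°, -159.790°), δ = 4364.4/6378.137 = 0.684275 rad, θ = 181° → φ = 16.555°, λ = -160.449°.
Leg 2: from (16.555°, -160.449°), δ = 4351.2/6378.137 = 0.682205 rad, θ = 30.2° → φ = 48.031°, λ = -132.138°.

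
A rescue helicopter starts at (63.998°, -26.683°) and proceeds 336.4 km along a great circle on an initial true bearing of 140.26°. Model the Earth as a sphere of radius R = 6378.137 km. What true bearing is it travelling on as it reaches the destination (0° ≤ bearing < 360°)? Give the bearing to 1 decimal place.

final bearing 143.9°

δ = 336.4/6378.137 = 0.052743 rad (3.0219°).
With φ₁ = 63.998° = 1.116976 rad and θ = 140.26° = 2.447999 rad:
Applying the spherical law of cosines for sides, sin φ₂ = sin φ₁ cos δ + cos φ₁ sin δ cos θ = 0.879757, so φ₂ = 61.613°.
Δλ = atan2( sin θ sin δ cos φ₁ , cos δ − sin φ₁ sin φ₂ ) = atan2(0.014775, 0.207903) = 0.070950 rad = 4.065°.
λ₂ = -26.683° + 4.065° = -22.618°.
The forward bearing on arrival equals the back-azimuth from the destination plus 180°.
Back-azimuth from P₂ (61.6°, -22.6°) to P₁ (64.0°, -26.7°), with Δλ' = λ₁ − λ₂ = -4.1°: atan2( sin Δλ' cos φ₁ , cos φ₂ sin φ₁ − sin φ₂ cos φ₁ cos Δλ' ) = 323.9°.
Final bearing = (323.9° + 180°) mod 360° = 143.9°.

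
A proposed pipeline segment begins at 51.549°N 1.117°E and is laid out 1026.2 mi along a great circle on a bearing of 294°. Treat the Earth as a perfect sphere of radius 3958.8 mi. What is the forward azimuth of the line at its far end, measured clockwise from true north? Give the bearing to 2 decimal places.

The arc subtends δ = 1026.2/3958.8 = 0.259220 rad at the centre.
Converting: φ₁ = 0.899700 rad, θ = 5.131268 rad.
sin φ₂ = sin φ₁ cos δ + cos φ₁ sin δ cos θ = (0.783140)(0.966590) + (0.621845)(0.256327)(0.406737) = 0.821808
φ₂ = asin(0.821808) = 0.964576 rad = 55.266°.
Then Δλ = atan2(-0.145615, 0.323000) = -0.423537 rad, from sin θ sin δ cos φ₁ over cos δ − sin φ₁ sin φ₂.
λ₂ = 1.117° + -24.267° = -23.150°.
The forward bearing on arrival equals the back-azimuth from the destination plus 180°.
Back-azimuth from P₂ (55.27°, -23.15°) to P₁ (51.55°, 1.12°), with Δλ' = λ₁ − λ₂ = 24.27°: atan2( sin Δλ' cos φ₁ , cos φ₂ sin φ₁ − sin φ₂ cos φ₁ cos Δλ' ) = 94.40°.
Final bearing = (94.40° + 180°) mod 360° = 274.40°.

final bearing 274.40°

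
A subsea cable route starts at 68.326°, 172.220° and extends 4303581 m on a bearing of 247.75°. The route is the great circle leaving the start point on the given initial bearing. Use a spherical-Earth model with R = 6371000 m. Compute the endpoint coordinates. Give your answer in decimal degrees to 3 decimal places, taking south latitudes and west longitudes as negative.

The arc subtends δ = 4303581/6371000 = 0.675495 rad at the centre.
With φ₁ = 68.326° = 1.192514 rad and θ = 247.75° = 4.324053 rad:
sin φ₂ = sin φ₁ cos δ + cos φ₁ sin δ cos θ = (0.929300)(0.780397) + (0.369325)(0.625284)(-0.378649) = 0.637781
φ₂ = asin(0.637781) = 0.691614 rad = 39.627°.
Then Δλ = atan2(-0.213738, 0.187707) = -0.850150 rad, from sin θ sin δ cos φ₁ over cos δ − sin φ₁ sin φ₂.
λ₂ = λ₁ + Δλ = 123.510°.

latitude 39.627°, longitude 123.510°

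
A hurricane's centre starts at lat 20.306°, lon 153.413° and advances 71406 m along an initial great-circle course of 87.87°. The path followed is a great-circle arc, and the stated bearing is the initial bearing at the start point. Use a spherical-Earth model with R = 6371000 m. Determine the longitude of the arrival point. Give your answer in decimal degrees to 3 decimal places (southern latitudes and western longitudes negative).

longitude 154.097°

The arc subtends δ = 71406/6371000 = 0.011208 rad at the centre.
Converting: φ₁ = 0.354407 rad, θ = 1.533621 rad.
Destination latitude: φ₂ = arcsin( sin φ₁ cos δ + cos φ₁ sin δ cos θ ) = arcsin(0.347403) = 20.329°.
For the longitude increment, Δλ = atan2( sin θ sin δ cos φ₁, cos δ − sin φ₁ sin φ₂ ) = atan2(0.010504, 0.879377) = 0.684°.
λ₂ = λ₁ + Δλ = 154.097°.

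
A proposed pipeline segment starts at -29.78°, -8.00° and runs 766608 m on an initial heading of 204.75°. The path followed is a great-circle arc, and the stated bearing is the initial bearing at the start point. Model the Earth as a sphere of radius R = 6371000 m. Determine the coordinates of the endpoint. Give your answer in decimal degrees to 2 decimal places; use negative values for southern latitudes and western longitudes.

Central angle δ = d/R = 0.120328 rad.
With φ₁ = -29.78° = -0.519759 rad and θ = 204.75° = 3.573562 rad:
Applying the spherical law of cosines for sides, sin φ₂ = sin φ₁ cos δ + cos φ₁ sin δ cos θ = -0.587695, so φ₂ = -35.99°.
Then Δλ = atan2(-0.043618, 0.700878) = -0.062153 rad, from sin θ sin δ cos φ₁ over cos δ − sin φ₁ sin φ₂.
λ₂ = -8.00° + -3.56° = -11.56°.

latitude -35.99°, longitude -11.56°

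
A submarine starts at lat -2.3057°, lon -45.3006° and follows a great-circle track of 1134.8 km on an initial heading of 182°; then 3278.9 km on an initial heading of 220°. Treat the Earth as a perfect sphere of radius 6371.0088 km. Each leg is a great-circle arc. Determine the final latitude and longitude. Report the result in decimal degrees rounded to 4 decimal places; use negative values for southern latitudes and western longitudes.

Apply the spherical direct solution leg by leg, carrying full precision between legs.
Leg 1: from (-2.3057°, -45.3006°), δ = 1134.8/6371.0088 = 0.178119 rad, θ = 182° → φ = -12.5049°, λ = -45.6635°.
Leg 2: from (-12.5049°, -45.6635°), δ = 3278.9/6371.0088 = 0.514659 rad, θ = 220° → φ = -33.8214°, λ = -68.0501°.

latitude -33.8214°, longitude -68.0501°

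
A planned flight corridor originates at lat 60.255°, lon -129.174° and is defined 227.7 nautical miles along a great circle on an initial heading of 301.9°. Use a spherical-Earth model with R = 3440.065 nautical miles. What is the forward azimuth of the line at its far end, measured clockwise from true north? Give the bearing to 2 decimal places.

final bearing 295.86°

δ = 227.7/3440.065 = 0.066191 rad (3.7924°).
Converting: φ₁ = 1.051648 rad, θ = 5.269149 rad.
sin φ₂ = sin φ₁ cos δ + cos φ₁ sin δ cos θ = (0.868242)(0.997810) + (0.496141)(0.066142)(0.528438) = 0.883682
φ₂ = asin(0.883682) = 1.083671 rad = 62.090°.
Δλ = atan2( sin θ sin δ cos φ₁ , cos δ − sin φ₁ sin φ₂ ) = atan2(-0.027860, 0.230560) = -0.120252 rad = -6.890°.
λ₂ = -129.174° + -6.890° = -136.064°.
The forward bearing on arrival equals the back-azimuth from the destination plus 180°.
Back-azimuth from P₂ (62.09°, -136.06°) to P₁ (60.26°, -129.17°), with Δλ' = λ₁ − λ₂ = 6.89°: atan2( sin Δλ' cos φ₁ , cos φ₂ sin φ₁ − sin φ₂ cos φ₁ cos Δλ' ) = 115.86°.
Final bearing = (115.86° + 180°) mod 360° = 295.86°.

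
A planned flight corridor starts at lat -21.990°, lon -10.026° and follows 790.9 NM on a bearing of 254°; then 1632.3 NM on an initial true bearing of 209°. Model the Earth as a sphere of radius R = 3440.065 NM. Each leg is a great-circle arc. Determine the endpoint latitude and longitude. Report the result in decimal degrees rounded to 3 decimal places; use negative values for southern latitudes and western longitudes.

latitude -47.582°, longitude -43.186°

Apply the spherical direct solution leg by leg, carrying full precision between legs.
Leg 1: from (-21.990°, -10.026°), δ = 790.9/3440.065 = 0.229908 rad, θ = 254° → φ = -25.014°, λ = -24.015°.
Leg 2: from (-25.014°, -24.015°), δ = 1632.3/3440.065 = 0.474497 rad, θ = 209° → φ = -47.582°, λ = -43.186°.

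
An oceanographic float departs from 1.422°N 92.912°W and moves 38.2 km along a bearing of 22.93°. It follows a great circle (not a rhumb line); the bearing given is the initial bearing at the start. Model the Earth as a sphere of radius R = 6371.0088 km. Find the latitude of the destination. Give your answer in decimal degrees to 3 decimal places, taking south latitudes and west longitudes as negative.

latitude 1.738°

Central angle δ = d/R = 0.005996 rad.
With φ₁ = 1.422° = 0.024819 rad and θ = 22.93° = 0.400204 rad:
sin φ₂ = sin φ₁ cos δ + cos φ₁ sin δ cos θ = (0.024816)(0.999982) + (0.999692)(0.005996)(0.920982) = 0.030336
φ₂ = asin(0.030336) = 0.030341 rad = 1.738°.
Then Δλ = atan2(0.002335, 0.999229) = 0.002337 rad, from sin θ sin δ cos φ₁ over cos δ − sin φ₁ sin φ₂.
Hence λ₂ = -92.912° + 0.134° = -92.778°.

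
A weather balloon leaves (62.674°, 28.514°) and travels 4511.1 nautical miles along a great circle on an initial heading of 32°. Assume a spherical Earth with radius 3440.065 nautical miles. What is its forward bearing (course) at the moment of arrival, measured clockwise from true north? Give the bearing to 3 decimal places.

Angular distance δ = d/R = 4511.1 / 3440.065 = 1.311342 rad.
With φ₁ = 62.674° = 1.093868 rad and θ = 32° = 0.558505 rad:
Destination latitude: φ₂ = arcsin( sin φ₁ cos δ + cos φ₁ sin δ cos θ ) = arcsin(0.604194) = 37.171°.
Then Δλ = atan2(0.235119, -0.280217) = 2.443485 rad, from sin θ sin δ cos φ₁ over cos δ − sin φ₁ sin φ₂.
λ₂ = λ₁ + Δλ = 168.515°.
The forward bearing on arrival equals the back-azimuth from the destination plus 180°.
Back-azimuth from P₂ (37.171°, 168.515°) to P₁ (62.674°, 28.514°), with Δλ' = λ₁ − λ₂ = -140.001°: atan2( sin Δλ' cos φ₁ , cos φ₂ sin φ₁ − sin φ₂ cos φ₁ cos Δλ' ) = 342.225°.
Final bearing = (342.225° + 180°) mod 360° = 162.225°.

final bearing 162.225°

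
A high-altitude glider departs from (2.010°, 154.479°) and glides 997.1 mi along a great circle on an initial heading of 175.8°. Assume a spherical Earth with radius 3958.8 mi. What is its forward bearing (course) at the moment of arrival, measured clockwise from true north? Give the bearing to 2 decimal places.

final bearing 175.70°

δ = 997.1/3958.8 = 0.251869 rad (14.4310°).
Converting: φ₁ = 0.035081 rad, θ = 3.068289 rad.
Destination latitude: φ₂ = arcsin( sin φ₁ cos δ + cos φ₁ sin δ cos θ ) = arcsin(-0.214425) = -12.382°.
For the longitude increment, Δλ = atan2( sin θ sin δ cos φ₁, cos δ − sin φ₁ sin φ₂ ) = atan2(0.018241, 0.975969) = 1.071°.
λ₂ = λ₁ + Δλ = 155.550°.
The forward bearing on arrival equals the back-azimuth from the destination plus 180°.
Back-azimuth from P₂ (-12.38°, 155.55°) to P₁ (2.01°, 154.48°), with Δλ' = λ₁ − λ₂ = -1.07°: atan2( sin Δλ' cos φ₁ , cos φ₂ sin φ₁ − sin φ₂ cos φ₁ cos Δλ' ) = 355.70°.
Final bearing = (355.70° + 180°) mod 360° = 175.70°.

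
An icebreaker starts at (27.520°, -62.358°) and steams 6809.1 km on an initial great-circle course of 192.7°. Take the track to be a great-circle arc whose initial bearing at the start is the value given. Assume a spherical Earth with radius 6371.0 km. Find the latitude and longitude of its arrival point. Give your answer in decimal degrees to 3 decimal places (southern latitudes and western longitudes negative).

δ = 6809.1/6371 = 1.068765 rad (61.2357°).
Start latitude φ₁ = 0.480315 rad; initial bearing θ = 3.363249 rad.
Destination latitude: φ₂ = arcsin( sin φ₁ cos δ + cos φ₁ sin δ cos θ ) = arcsin(-0.536053) = -32.415°.
Then Δλ = atan2(-0.170912, 0.728895) = -0.230321 rad, from sin θ sin δ cos φ₁ over cos δ − sin φ₁ sin φ₂.
λ₂ = λ₁ + Δλ = -75.554°.

latitude -32.415°, longitude -75.554°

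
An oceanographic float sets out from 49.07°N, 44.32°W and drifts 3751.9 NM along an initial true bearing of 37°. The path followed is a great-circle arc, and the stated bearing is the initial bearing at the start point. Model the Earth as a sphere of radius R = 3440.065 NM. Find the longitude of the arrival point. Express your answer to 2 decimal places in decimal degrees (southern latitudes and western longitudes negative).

δ = 3751.9/3440.065 = 1.090648 rad (62.4895°).
Start latitude φ₁ = 0.856433 rad; initial bearing θ = 0.645772 rad.
Applying the spherical law of cosines for sides, sin φ₂ = sin φ₁ cos δ + cos φ₁ sin δ cos θ = 0.813032, so φ₂ = 54.39°.
Δλ = atan2( sin θ sin δ cos φ₁ , cos δ − sin φ₁ sin φ₂ ) = atan2(0.349689, -0.152343) = 1.981656 rad = 113.54°.
λ₂ = λ₁ + Δλ = 69.22°.

longitude 69.22°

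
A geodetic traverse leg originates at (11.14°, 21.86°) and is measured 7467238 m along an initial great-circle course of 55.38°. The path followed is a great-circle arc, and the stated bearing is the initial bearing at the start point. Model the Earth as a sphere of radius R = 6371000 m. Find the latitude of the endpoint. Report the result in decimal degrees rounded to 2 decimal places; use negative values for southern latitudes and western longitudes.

latitude 36.07°

Angular distance δ = d/R = 7467238 / 6371000 = 1.172067 rad.
With φ₁ = 11.14° = 0.194430 rad and θ = 55.38° = 0.966563 rad:
sin φ₂ = sin φ₁ cos δ + cos φ₁ sin δ cos θ = (0.193207)(0.388248) + (0.981158)(0.921555)(0.568131) = 0.588711
φ₂ = asin(0.588711) = 0.629464 rad = 36.07°.
Then Δλ = atan2(0.744093, 0.274505) = 1.217374 rad, from sin θ sin δ cos φ₁ over cos δ − sin φ₁ sin φ₂.
λ₂ = 21.86° + 69.75° = 91.61°.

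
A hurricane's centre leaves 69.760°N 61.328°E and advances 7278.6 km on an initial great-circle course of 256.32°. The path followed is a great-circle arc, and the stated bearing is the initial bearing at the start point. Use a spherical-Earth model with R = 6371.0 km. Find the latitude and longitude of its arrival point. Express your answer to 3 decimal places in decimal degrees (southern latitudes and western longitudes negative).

Angular distance δ = d/R = 7278.6 / 6371 = 1.142458 rad.
With φ₁ = 69.760° = 1.217542 rad and θ = 256.32° = 4.473628 rad:
Applying the spherical law of cosines for sides, sin φ₂ = sin φ₁ cos δ + cos φ₁ sin δ cos θ = 0.315286, so φ₂ = 18.378°.
For the longitude increment, Δλ = atan2( sin θ sin δ cos φ₁, cos δ − sin φ₁ sin φ₂ ) = atan2(-0.305771, 0.119542) = -68.647°.
λ₂ = 61.328° + -68.647° = -7.319°.

latitude 18.378°, longitude -7.319°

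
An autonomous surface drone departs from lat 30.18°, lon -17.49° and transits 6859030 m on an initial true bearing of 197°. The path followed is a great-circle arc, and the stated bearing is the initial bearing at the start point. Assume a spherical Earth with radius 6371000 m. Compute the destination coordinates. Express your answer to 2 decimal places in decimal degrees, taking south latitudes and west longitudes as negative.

latitude -29.30°, longitude -34.66°

Central angle δ = d/R = 1.076602 rad.
Start latitude φ₁ = 0.526740 rad; initial bearing θ = 3.438299 rad.
Applying the spherical law of cosines for sides, sin φ₂ = sin φ₁ cos δ + cos φ₁ sin δ cos θ = -0.489316, so φ₂ = -29.30°.
Then Δλ = atan2(-0.222501, 0.720311) = -0.299598 rad, from sin θ sin δ cos φ₁ over cos δ − sin φ₁ sin φ₂.
Hence λ₂ = -17.49° + -17.17° = -34.66°.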